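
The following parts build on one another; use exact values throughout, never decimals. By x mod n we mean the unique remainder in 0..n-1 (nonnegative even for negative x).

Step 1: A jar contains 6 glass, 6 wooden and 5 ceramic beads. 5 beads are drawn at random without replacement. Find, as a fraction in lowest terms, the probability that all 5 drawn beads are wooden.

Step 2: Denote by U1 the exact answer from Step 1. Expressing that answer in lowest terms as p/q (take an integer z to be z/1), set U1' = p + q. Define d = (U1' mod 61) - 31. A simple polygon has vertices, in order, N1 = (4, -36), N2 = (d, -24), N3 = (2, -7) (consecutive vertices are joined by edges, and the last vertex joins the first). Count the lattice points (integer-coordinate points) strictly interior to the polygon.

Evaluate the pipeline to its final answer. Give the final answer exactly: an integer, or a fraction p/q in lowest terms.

180

Step 1: total draws C(17,5) = 6188; favorable C(6,5) = 6; P = 3/3094; answer 3/3094
Step 2: U1 = 3/3094; threaded value p + q = 3097; d = 16; cross terms: (4*-24 - 16*-36)=480, (16*-7 - 2*-24)=-64, (2*-36 - 4*-7)=-44; twice the area = |372| = 372; area = 186; boundary points = 12 + 1 + 1 = 14; strictly interior points = area - boundary/2 + 1 = 180; answer 180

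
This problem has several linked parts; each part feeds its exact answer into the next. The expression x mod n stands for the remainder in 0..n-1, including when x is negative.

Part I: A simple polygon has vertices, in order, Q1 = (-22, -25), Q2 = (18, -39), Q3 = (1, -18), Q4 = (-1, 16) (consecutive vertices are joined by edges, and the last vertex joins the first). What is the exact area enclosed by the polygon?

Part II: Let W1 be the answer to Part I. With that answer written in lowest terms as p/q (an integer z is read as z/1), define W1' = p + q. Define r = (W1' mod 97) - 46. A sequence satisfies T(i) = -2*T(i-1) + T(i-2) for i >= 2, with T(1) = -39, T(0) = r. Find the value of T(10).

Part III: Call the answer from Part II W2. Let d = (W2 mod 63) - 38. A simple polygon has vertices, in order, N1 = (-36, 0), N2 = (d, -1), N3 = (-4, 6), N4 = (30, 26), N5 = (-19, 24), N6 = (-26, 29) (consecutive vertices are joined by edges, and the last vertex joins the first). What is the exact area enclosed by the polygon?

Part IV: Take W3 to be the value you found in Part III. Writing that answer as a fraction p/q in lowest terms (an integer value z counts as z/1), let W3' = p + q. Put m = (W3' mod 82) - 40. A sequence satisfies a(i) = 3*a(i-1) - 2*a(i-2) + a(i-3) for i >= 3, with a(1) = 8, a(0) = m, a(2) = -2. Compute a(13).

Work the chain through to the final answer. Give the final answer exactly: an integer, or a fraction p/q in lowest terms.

-36268

Part I: cross terms: (-22*-39 - 18*-25)=1308, (18*-18 - 1*-39)=-285, (1*16 - -1*-18)=-2, (-1*-25 - -22*16)=377; twice the area = |1398| = 1398; area = 699; answer 699
Part II: W1 = 699; threaded value p + q = 700; r = -25; T(2) = -2*(-39) + 1*(-25) = 53; iterating: T(2)=53, T(3)=-145, T(4)=343, T(5)=-831, T(6)=2005, T(7)=-4841, T(8)=11687, T(9)=-28215, T(10)=68117; answer 68117
Part III: W2 = 68117; d = -24; cross terms: (-36*-1 - -24*0)=36, (-24*6 - -4*-1)=-148, (-4*26 - 30*6)=-284, (30*24 - -19*26)=1214, (-19*29 - -26*24)=73, (-26*0 - -36*29)=1044; twice the area = |1935| = 1935; area = 1935/2; answer 1935/2
Part IV: W3 = 1935/2; threaded value p + q = 1937; m = 11; a(3) = 3*(-2) - 2*(8) + 1*(11) = -11; iterating: a(3)=-11, a(4)=-21, a(5)=-43, a(6)=-98, a(7)=-229, a(8)=-534, a(9)=-1242, a(10)=-2887, a(11)=-6711, a(12)=-15601, a(13)=-36268; answer -36268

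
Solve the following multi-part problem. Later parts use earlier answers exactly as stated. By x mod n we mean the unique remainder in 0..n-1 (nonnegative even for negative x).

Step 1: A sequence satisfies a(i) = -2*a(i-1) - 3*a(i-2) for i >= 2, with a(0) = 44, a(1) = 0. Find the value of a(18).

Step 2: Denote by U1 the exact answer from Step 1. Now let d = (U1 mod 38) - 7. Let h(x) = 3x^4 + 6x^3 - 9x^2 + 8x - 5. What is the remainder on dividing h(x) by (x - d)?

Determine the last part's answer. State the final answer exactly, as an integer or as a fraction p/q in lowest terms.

Step 1: a(2) = -2*(0) - 3*(44) = -132; iterating: a(2)=-132, a(3)=264, a(4)=-132, a(5)=-528, a(6)=1452, a(7)=-1320, a(8)=-1716, a(9)=7392, a(10)=-9636, a(11)=-2904, a(12)=34716, a(13)=-60720, a(14)=17292, a(15)=147576, a(16)=-347028, a(17)=251328, a(18)=538428; answer 538428
Step 2: U1 = 538428; d = -1; remainder = value at the root: 3*(-1)^4 + 6*(-1)^3 - 9*(-1)^2 + 8*(-1)^1 - 5 = (3) + (-6) + (-9) + (-8) + (-5) = -25; answer -25

-25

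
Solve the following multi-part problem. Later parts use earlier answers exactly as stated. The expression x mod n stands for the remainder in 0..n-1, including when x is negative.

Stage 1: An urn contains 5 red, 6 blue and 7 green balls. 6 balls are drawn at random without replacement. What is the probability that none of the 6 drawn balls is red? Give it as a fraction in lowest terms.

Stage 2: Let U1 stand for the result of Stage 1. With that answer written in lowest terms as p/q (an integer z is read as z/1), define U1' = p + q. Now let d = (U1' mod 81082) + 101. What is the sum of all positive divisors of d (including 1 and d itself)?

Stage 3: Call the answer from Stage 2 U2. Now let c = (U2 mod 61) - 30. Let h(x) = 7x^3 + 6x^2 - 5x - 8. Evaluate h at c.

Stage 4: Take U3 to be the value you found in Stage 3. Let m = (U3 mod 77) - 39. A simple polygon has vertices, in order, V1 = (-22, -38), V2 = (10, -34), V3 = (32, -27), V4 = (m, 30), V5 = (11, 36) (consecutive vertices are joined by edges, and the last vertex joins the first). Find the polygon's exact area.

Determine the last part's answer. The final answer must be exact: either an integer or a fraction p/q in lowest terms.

Stage 1: total draws C(18,6) = 18564; favorable C(13,6) = 1716; P = 11/119; answer 11/119
Stage 2: U1 = 11/119; threaded value p + q = 130; d = 231; 231 = 3 * 7 * 11; sigma = (1 + 3) * (1 + 7) * (1 + 11) = 4 * 8 * 12 = 384; answer 384
Stage 3: U2 = 384; c = -12; 7*(-12)^3 + 6*(-12)^2 - 5*(-12)^1 - 8 = (-12096) + (864) + (60) + (-8) = -11180; answer -11180
Stage 4: U3 = -11180; m = 23; cross terms: (-22*-34 - 10*-38)=1128, (10*-27 - 32*-34)=818, (32*30 - 23*-27)=1581, (23*36 - 11*30)=498, (11*-38 - -22*36)=374; twice the area = |4399| = 4399; area = 4399/2; answer 4399/2

4399/2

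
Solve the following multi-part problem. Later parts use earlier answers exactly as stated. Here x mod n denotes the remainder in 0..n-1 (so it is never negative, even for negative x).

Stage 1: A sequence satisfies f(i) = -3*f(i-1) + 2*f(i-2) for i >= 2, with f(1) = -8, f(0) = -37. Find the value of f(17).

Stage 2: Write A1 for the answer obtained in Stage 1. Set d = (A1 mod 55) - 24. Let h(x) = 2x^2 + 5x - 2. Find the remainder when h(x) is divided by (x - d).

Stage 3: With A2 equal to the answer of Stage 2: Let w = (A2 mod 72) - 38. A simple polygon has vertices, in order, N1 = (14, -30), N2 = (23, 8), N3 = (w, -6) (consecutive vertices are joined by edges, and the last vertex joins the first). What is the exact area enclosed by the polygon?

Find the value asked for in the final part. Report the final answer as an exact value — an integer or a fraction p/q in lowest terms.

830

Stage 1: f(2) = -3*(-8) + 2*(-37) = -50; iterating: f(2)=-50, f(3)=134, f(4)=-502, f(5)=1774, f(6)=-6326, f(7)=22526, f(8)=-80230, f(9)=285742, f(10)=-1017686, f(11)=3624542, f(12)=-12908998, f(13)=45976078, f(14)=-163746230, f(15)=583190846, f(16)=-2077064998, f(17)=7397576686; answer 7397576686
Stage 2: A1 = 7397576686; d = -8; remainder = value at the root: 2*(-8)^2 + 5*(-8)^1 - 2 = (128) + (-40) + (-2) = 86; answer 86
Stage 3: A2 = 86; w = -24; cross terms: (14*8 - 23*-30)=802, (23*-6 - -24*8)=54, (-24*-30 - 14*-6)=804; twice the area = |1660| = 1660; area = 830; answer 830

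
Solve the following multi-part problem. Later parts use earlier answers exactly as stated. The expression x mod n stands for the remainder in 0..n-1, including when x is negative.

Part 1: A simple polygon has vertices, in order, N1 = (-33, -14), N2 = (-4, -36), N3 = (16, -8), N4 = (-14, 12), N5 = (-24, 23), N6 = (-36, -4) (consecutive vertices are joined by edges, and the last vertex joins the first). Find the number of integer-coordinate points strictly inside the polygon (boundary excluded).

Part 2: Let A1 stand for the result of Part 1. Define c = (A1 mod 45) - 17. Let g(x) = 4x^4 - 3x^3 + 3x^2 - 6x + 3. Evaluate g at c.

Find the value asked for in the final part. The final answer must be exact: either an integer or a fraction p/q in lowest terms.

213393

Part 1: cross terms: (-33*-36 - -4*-14)=1132, (-4*-8 - 16*-36)=608, (16*12 - -14*-8)=80, (-14*23 - -24*12)=-34, (-24*-4 - -36*23)=924, (-36*-14 - -33*-4)=372; twice the area = |3082| = 3082; area = 1541; boundary points = 1 + 4 + 10 + 1 + 3 + 1 = 20; strictly interior points = area - boundary/2 + 1 = 1532; answer 1532
Part 2: A1 = 1532; c = -15; 4*(-15)^4 - 3*(-15)^3 + 3*(-15)^2 - 6*(-15)^1 + 3 = (202500) + (10125) + (675) + (90) + (3) = 213393; answer 213393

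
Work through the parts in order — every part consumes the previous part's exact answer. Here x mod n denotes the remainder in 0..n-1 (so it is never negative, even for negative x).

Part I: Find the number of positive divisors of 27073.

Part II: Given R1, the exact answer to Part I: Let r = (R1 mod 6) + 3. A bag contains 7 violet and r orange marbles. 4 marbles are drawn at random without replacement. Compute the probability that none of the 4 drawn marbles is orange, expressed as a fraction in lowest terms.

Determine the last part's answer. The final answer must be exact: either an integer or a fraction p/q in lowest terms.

Part I: 27073 is prime, so its only divisors are 1 and 27073; count = 2; answer 2
Part II: R1 = 2; r = 5; total draws C(12,4) = 495; favorable C(7,4) = 35; P = 7/99; answer 7/99

7/99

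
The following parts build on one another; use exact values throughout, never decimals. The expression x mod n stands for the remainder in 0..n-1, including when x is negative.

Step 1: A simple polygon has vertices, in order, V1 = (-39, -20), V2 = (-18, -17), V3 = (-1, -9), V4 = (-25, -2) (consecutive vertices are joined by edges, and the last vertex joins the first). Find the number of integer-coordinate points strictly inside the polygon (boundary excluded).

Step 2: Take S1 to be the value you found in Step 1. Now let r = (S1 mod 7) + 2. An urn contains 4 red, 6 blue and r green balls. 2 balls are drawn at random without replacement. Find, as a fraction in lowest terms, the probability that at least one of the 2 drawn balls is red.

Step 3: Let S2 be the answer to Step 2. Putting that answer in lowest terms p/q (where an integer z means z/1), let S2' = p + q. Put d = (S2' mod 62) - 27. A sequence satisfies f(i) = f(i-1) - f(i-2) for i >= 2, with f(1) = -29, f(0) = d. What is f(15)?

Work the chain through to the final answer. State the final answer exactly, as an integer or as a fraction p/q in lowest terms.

Step 1: cross terms: (-39*-17 - -18*-20)=303, (-18*-9 - -1*-17)=145, (-1*-2 - -25*-9)=-223, (-25*-20 - -39*-2)=422; twice the area = |647| = 647; area = 647/2; boundary points = 3 + 1 + 1 + 2 = 7; strictly interior points = area - boundary/2 + 1 = 321; answer 321
Step 2: S1 = 321; r = 8; total draws C(18,2) = 153; complement C(14,2) = 91; favorable 153 - 91 = 62; P = 62/153; answer 62/153
Step 3: S2 = 62/153; threaded value p + q = 215; d = 2; f(2) = 1*(-29) - 1*(2) = -31; iterating: f(2)=-31, f(3)=-2, f(4)=29, f(5)=31, f(6)=2, f(7)=-29, f(8)=-31, f(9)=-2, f(10)=29, f(11)=31, f(12)=2, f(13)=-29, f(14)=-31, f(15)=-2; answer -2

-2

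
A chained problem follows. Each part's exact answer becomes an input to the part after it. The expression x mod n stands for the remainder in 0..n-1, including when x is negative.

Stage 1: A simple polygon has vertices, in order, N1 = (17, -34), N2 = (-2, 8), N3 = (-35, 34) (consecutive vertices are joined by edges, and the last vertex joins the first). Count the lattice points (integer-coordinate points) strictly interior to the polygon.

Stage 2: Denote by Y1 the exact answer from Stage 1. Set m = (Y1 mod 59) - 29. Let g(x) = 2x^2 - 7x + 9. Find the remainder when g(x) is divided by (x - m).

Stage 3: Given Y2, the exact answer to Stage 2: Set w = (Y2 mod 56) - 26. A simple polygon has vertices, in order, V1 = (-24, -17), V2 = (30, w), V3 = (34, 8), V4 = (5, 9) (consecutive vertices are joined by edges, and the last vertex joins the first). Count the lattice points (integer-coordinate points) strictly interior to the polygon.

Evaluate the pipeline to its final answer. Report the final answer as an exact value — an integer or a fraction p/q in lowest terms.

Stage 1: cross terms: (17*8 - -2*-34)=68, (-2*34 - -35*8)=212, (-35*-34 - 17*34)=612; twice the area = |892| = 892; area = 446; boundary points = 1 + 1 + 4 = 6; strictly interior points = area - boundary/2 + 1 = 444; answer 444
Stage 2: Y1 = 444; m = 2; remainder = value at the root: 2*(2)^2 - 7*(2)^1 + 9 = (8) + (-14) + (9) = 3; answer 3
Stage 3: Y2 = 3; w = -23; cross terms: (-24*-23 - 30*-17)=1062, (30*8 - 34*-23)=1022, (34*9 - 5*8)=266, (5*-17 - -24*9)=131; twice the area = |2481| = 2481; area = 2481/2; boundary points = 6 + 1 + 1 + 1 = 9; strictly interior points = area - boundary/2 + 1 = 1237; answer 1237

1237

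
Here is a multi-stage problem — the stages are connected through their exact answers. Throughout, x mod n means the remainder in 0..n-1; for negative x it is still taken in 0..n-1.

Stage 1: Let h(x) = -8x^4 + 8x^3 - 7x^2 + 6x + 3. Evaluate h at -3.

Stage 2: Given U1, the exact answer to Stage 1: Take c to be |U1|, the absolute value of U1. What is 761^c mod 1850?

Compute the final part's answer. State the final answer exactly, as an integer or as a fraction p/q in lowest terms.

Stage 1: -8*(-3)^4 + 8*(-3)^3 - 7*(-3)^2 + 6*(-3)^1 + 3 = (-648) + (-216) + (-63) + (-18) + (3) = -942; answer -942
Stage 2: U1 = -942; c = 942; squarings mod 1850: 761^1=761, 761^2=71, 761^4=1341, 761^8=81, 761^16=1011, 761^32=921, 761^64=941, 761^128=1181, 761^256=1711, 761^512=821; 761^942 = 761^2 * 761^4 * 761^8 * 761^32 * 761^128 * 761^256 * 761^512 = 121 (mod 1850); answer 121

121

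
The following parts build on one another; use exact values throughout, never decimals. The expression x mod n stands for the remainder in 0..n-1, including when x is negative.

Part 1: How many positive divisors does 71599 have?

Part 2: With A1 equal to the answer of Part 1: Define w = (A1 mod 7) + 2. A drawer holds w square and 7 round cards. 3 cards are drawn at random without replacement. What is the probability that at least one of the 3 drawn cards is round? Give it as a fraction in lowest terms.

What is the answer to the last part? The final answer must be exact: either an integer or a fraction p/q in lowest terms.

119/120

Part 1: 71599 = 11 * 23 * 283; number of divisors = (1+1) * (1+1) * (1+1) = 8; answer 8
Part 2: A1 = 8; w = 3; total draws C(10,3) = 120; complement C(3,3) = 1; favorable 120 - 1 = 119; P = 119/120; answer 119/120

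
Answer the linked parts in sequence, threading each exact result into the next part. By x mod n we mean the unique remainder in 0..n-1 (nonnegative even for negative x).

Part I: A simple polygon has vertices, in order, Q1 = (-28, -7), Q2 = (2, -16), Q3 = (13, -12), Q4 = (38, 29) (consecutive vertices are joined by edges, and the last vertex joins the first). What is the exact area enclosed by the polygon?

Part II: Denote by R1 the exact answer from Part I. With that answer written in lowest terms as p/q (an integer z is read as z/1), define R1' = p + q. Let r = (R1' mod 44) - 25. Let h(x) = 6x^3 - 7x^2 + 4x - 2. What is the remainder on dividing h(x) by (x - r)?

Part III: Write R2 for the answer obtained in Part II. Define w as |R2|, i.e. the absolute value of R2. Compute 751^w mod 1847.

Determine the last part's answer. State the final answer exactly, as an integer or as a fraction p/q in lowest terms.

776

Part I: cross terms: (-28*-16 - 2*-7)=462, (2*-12 - 13*-16)=184, (13*29 - 38*-12)=833, (38*-7 - -28*29)=546; twice the area = |2025| = 2025; area = 2025/2; answer 2025/2
Part II: R1 = 2025/2; threaded value p + q = 2027; r = -22; remainder = value at the root: 6*(-22)^3 - 7*(-22)^2 + 4*(-22)^1 - 2 = (-63888) + (-3388) + (-88) + (-2) = -67366; answer -67366
Part III: R2 = -67366; w = 67366; squarings mod 1847: 751^1=751, 751^2=666, 751^4=276, 751^8=449, 751^16=278, 751^32=1557, 751^64=985, 751^128=550, 751^256=1439, 751^512=234, 751^1024=1193, 751^2048=1059, 751^4096=352, 751^8192=155, 751^16384=14, 751^32768=196, 751^65536=1476; 751^67366 = 751^2 * 751^4 * 751^32 * 751^256 * 751^512 * 751^1024 * 751^65536 = 776 (mod 1847); answer 776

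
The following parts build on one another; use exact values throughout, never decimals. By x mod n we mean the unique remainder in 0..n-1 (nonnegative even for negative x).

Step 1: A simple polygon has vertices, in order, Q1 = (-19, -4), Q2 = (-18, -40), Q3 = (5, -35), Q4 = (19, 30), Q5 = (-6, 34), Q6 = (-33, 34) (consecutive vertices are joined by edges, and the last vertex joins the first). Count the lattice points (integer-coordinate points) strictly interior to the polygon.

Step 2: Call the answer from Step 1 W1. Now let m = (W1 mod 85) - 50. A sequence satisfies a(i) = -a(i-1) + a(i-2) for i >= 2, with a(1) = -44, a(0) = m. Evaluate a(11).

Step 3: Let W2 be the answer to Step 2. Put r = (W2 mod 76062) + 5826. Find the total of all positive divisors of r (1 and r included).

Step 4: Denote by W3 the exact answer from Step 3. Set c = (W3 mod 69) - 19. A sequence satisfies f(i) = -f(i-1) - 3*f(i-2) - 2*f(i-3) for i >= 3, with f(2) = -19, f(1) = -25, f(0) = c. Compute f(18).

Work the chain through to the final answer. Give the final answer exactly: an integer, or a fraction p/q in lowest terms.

200454

Step 1: cross terms: (-19*-40 - -18*-4)=688, (-18*-35 - 5*-40)=830, (5*30 - 19*-35)=815, (19*34 - -6*30)=826, (-6*34 - -33*34)=918, (-33*-4 - -19*34)=778; twice the area = |4855| = 4855; area = 4855/2; boundary points = 1 + 1 + 1 + 1 + 27 + 2 = 33; strictly interior points = area - boundary/2 + 1 = 2412; answer 2412
Step 2: W1 = 2412; m = -18; a(2) = -1*(-44) + 1*(-18) = 26; iterating: a(2)=26, a(3)=-70, a(4)=96, a(5)=-166, a(6)=262, a(7)=-428, a(8)=690, a(9)=-1118, a(10)=1808, a(11)=-2926; answer -2926
Step 3: W2 = -2926; r = 78962; 78962 = 2 * 13 * 3037; sigma = (1 + 2) * (1 + 13) * (1 + 3037) = 3 * 14 * 3038 = 127596; answer 127596
Step 4: W3 = 127596; c = -4; f(3) = -1*(-19) - 3*(-25) - 2*(-4) = 102; iterating: f(3)=102, f(4)=5, f(5)=-273, f(6)=54, f(7)=755, f(8)=-371, f(9)=-2002, f(10)=1605, f(11)=5143, f(12)=-5954, f(13)=-12685, f(14)=20261, f(15)=29702, f(16)=-65115, f(17)=-64513, f(18)=200454; answer 200454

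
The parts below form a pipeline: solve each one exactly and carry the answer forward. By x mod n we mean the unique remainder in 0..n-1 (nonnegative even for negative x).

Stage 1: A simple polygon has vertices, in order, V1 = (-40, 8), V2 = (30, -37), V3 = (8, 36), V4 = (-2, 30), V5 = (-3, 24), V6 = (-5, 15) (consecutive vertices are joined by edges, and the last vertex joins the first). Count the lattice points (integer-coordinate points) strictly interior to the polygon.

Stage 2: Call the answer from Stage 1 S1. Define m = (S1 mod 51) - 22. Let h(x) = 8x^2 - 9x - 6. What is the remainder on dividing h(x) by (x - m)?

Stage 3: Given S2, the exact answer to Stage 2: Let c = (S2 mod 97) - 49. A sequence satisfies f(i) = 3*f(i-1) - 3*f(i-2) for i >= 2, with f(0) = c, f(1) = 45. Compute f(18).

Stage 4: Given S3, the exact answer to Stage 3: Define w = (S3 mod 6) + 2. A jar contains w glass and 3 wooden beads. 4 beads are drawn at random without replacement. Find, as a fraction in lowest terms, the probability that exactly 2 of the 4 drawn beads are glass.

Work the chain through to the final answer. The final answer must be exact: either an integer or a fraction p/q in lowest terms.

Stage 1: cross terms: (-40*-37 - 30*8)=1240, (30*36 - 8*-37)=1376, (8*30 - -2*36)=312, (-2*24 - -3*30)=42, (-3*15 - -5*24)=75, (-5*8 - -40*15)=560; twice the area = |3605| = 3605; area = 3605/2; boundary points = 5 + 1 + 2 + 1 + 1 + 7 = 17; strictly interior points = area - boundary/2 + 1 = 1795; answer 1795
Stage 2: S1 = 1795; m = -12; remainder = value at the root: 8*(-12)^2 - 9*(-12)^1 - 6 = (1152) + (108) + (-6) = 1254; answer 1254
Stage 3: S2 = 1254; c = 41; f(2) = 3*(45) - 3*(41) = 12; iterating: f(2)=12, f(3)=-99, f(4)=-333, f(5)=-702, f(6)=-1107, f(7)=-1215, f(8)=-324, f(9)=2673, f(10)=8991, f(11)=18954, f(12)=29889, f(13)=32805, f(14)=8748, f(15)=-72171, f(16)=-242757, f(17)=-511758, f(18)=-807003; answer -807003
Stage 4: S3 = -807003; w = 5; total draws C(8,4) = 70; favorable C(5,2)*C(3,2) = 30; P = 3/7; answer 3/7

3/7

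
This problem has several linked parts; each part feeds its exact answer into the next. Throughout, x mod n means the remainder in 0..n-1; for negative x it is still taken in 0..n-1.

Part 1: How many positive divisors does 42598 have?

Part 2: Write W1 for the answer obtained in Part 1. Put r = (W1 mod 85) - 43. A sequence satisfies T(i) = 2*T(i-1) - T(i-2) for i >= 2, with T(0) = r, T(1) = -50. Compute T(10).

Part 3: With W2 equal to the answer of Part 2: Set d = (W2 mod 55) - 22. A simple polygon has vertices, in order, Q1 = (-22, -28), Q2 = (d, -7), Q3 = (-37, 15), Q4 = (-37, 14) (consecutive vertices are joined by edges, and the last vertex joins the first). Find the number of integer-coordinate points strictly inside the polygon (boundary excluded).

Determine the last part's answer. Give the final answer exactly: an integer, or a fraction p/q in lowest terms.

Part 1: 42598 = 2 * 19^2 * 59; number of divisors = (1+1) * (2+1) * (1+1) = 12; answer 12
Part 2: W1 = 12; r = -31; T(2) = 2*(-50) - 1*(-31) = -69; iterating: T(2)=-69, T(3)=-88, T(4)=-107, T(5)=-126, T(6)=-145, T(7)=-164, T(8)=-183, T(9)=-202, T(10)=-221; answer -221
Part 3: W2 = -221; d = 32; cross terms: (-22*-7 - 32*-28)=1050, (32*15 - -37*-7)=221, (-37*14 - -37*15)=37, (-37*-28 - -22*14)=1344; twice the area = |2652| = 2652; area = 1326; boundary points = 3 + 1 + 1 + 3 = 8; strictly interior points = area - boundary/2 + 1 = 1323; answer 1323

1323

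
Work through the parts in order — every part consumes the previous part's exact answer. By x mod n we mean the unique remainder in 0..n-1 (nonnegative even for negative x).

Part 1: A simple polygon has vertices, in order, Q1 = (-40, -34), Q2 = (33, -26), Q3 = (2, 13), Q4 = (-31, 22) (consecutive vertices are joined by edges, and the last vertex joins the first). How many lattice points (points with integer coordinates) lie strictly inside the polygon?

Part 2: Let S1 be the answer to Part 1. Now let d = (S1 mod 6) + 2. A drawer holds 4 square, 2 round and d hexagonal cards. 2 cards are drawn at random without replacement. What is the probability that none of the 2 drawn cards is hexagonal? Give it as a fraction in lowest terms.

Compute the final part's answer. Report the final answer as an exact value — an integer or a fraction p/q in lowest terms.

Part 1: cross terms: (-40*-26 - 33*-34)=2162, (33*13 - 2*-26)=481, (2*22 - -31*13)=447, (-31*-34 - -40*22)=1934; twice the area = |5024| = 5024; area = 2512; boundary points = 1 + 1 + 3 + 1 = 6; strictly interior points = area - boundary/2 + 1 = 2510; answer 2510
Part 2: S1 = 2510; d = 4; total draws C(10,2) = 45; favorable C(6,2) = 15; P = 1/3; answer 1/3

1/3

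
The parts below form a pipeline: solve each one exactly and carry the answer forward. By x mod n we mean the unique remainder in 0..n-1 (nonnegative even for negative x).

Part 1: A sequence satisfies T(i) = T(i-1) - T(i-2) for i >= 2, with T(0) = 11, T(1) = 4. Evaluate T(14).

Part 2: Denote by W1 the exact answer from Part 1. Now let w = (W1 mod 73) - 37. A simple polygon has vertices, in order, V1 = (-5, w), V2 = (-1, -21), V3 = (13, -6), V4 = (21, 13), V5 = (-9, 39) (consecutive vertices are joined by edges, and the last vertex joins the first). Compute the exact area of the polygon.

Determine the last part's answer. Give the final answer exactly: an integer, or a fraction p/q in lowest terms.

789

Part 1: T(2) = 1*(4) - 1*(11) = -7; iterating: T(2)=-7, T(3)=-11, T(4)=-4, T(5)=7, T(6)=11, T(7)=4, T(8)=-7, T(9)=-11, T(10)=-4, T(11)=7, T(12)=11, T(13)=4, T(14)=-7; answer -7
Part 2: W1 = -7; w = 29; cross terms: (-5*-21 - -1*29)=134, (-1*-6 - 13*-21)=279, (13*13 - 21*-6)=295, (21*39 - -9*13)=936, (-9*29 - -5*39)=-66; twice the area = |1578| = 1578; area = 789; answer 789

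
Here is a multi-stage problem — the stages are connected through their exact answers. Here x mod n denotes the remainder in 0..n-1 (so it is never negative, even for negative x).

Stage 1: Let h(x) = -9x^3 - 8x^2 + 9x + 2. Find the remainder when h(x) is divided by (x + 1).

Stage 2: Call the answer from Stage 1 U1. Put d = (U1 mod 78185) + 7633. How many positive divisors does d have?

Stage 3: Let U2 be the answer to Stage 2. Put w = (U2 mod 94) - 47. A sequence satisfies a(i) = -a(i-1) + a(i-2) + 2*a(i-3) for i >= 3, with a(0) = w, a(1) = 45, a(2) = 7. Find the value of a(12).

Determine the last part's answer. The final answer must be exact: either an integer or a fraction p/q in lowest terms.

Stage 1: remainder = value at the root: -9*(-1)^3 - 8*(-1)^2 + 9*(-1)^1 + 2 = (9) + (-8) + (-9) + (2) = -6; answer -6
Stage 2: U1 = -6; d = 85812; 85812 = 2^2 * 3 * 7151; number of divisors = (2+1) * (1+1) * (1+1) = 12; answer 12
Stage 3: U2 = 12; w = -35; a(3) = -1*(7) + 1*(45) + 2*(-35) = -32; iterating: a(3)=-32, a(4)=129, a(5)=-147, a(6)=212, a(7)=-101, a(8)=19, a(9)=304, a(10)=-487, a(11)=829, a(12)=-708; answer -708

-708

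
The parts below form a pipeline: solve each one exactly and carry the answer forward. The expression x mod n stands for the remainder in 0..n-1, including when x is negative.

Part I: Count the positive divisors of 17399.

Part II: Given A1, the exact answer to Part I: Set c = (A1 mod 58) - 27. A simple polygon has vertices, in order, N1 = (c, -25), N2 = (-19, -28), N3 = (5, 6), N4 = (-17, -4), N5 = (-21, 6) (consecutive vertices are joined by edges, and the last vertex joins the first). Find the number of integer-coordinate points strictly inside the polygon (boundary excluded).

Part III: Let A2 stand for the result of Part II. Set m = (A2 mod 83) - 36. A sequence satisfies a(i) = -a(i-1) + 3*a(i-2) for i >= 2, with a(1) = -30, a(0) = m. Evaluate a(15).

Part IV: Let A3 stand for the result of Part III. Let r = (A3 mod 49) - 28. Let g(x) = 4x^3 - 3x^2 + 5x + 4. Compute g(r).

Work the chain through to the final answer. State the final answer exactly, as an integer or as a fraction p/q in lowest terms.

26452

Part I: 17399 = 127 * 137; number of divisors = (1+1) * (1+1) = 4; answer 4
Part II: A1 = 4; c = -23; cross terms: (-23*-28 - -19*-25)=169, (-19*6 - 5*-28)=26, (5*-4 - -17*6)=82, (-17*6 - -21*-4)=-186, (-21*-25 - -23*6)=663; twice the area = |754| = 754; area = 377; boundary points = 1 + 2 + 2 + 2 + 1 = 8; strictly interior points = area - boundary/2 + 1 = 374; answer 374
Part III: A2 = 374; m = 6; a(2) = -1*(-30) + 3*(6) = 48; iterating: a(2)=48, a(3)=-138, a(4)=282, a(5)=-696, a(6)=1542, a(7)=-3630, a(8)=8256, a(9)=-19146, a(10)=43914, a(11)=-101352, a(12)=233094, a(13)=-537150, a(14)=1236432, a(15)=-2847882; answer -2847882
Part IV: A3 = -2847882; r = 19; 4*(19)^3 - 3*(19)^2 + 5*(19)^1 + 4 = (27436) + (-1083) + (95) + (4) = 26452; answer 26452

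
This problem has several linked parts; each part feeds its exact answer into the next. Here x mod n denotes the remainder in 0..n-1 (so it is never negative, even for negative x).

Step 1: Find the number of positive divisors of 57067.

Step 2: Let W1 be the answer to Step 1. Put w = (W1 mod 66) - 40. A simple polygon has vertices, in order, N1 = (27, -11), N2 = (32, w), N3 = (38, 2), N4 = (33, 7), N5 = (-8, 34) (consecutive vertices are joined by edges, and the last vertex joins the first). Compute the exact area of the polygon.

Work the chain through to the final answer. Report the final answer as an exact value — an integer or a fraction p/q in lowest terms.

Step 1: 57067 = 149 * 383; number of divisors = (1+1) * (1+1) = 4; answer 4
Step 2: W1 = 4; w = -36; cross terms: (27*-36 - 32*-11)=-620, (32*2 - 38*-36)=1432, (38*7 - 33*2)=200, (33*34 - -8*7)=1178, (-8*-11 - 27*34)=-830; twice the area = |1360| = 1360; area = 680; answer 680

680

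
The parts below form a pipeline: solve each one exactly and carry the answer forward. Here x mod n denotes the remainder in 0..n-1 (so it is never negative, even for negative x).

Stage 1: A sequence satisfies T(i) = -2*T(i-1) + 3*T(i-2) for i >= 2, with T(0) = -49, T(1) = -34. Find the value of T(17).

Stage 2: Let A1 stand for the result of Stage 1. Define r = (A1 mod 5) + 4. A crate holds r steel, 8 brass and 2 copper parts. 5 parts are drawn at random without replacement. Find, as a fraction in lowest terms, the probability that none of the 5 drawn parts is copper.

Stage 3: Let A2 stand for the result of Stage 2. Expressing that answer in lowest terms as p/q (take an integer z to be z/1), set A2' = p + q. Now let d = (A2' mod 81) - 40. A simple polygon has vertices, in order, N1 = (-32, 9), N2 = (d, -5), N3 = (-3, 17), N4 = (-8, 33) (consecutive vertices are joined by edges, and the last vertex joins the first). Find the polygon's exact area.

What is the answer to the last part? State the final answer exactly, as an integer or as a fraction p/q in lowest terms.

Stage 1: T(2) = -2*(-34) + 3*(-49) = -79; iterating: T(2)=-79, T(3)=56, T(4)=-349, T(5)=866, T(6)=-2779, T(7)=8156, T(8)=-24649, T(9)=73766, T(10)=-221479, T(11)=664256, T(12)=-1992949, T(13)=5978666, T(14)=-17936179, T(15)=53808356, T(16)=-161425249, T(17)=484275566; answer 484275566
Stage 2: A1 = 484275566; r = 5; total draws C(15,5) = 3003; favorable C(13,5) = 1287; P = 3/7; answer 3/7
Stage 3: A2 = 3/7; threaded value p + q = 10; d = -30; cross terms: (-32*-5 - -30*9)=430, (-30*17 - -3*-5)=-525, (-3*33 - -8*17)=37, (-8*9 - -32*33)=984; twice the area = |926| = 926; area = 463; answer 463

463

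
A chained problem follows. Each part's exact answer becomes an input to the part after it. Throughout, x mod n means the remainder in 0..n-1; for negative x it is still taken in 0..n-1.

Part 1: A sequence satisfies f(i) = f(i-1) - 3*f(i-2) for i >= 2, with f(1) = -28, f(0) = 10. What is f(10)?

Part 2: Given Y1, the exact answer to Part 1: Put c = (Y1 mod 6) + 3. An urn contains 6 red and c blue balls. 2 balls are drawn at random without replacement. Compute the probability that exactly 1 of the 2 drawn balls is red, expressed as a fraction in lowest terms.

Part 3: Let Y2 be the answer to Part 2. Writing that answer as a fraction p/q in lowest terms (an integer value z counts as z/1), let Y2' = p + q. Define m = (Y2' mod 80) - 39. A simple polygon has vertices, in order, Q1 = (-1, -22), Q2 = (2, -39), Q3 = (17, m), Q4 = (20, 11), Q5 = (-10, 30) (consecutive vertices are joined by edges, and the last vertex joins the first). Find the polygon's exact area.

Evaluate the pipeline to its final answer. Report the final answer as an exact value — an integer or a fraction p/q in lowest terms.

2289/2

Part 1: f(2) = 1*(-28) - 3*(10) = -58; iterating: f(2)=-58, f(3)=26, f(4)=200, f(5)=122, f(6)=-478, f(7)=-844, f(8)=590, f(9)=3122, f(10)=1352; answer 1352
Part 2: Y1 = 1352; c = 5; total draws C(11,2) = 55; favorable C(6,1)*C(5,1) = 30; P = 6/11; answer 6/11
Part 3: Y2 = 6/11; threaded value p + q = 17; m = -22; cross terms: (-1*-39 - 2*-22)=83, (2*-22 - 17*-39)=619, (17*11 - 20*-22)=627, (20*30 - -10*11)=710, (-10*-22 - -1*30)=250; twice the area = |2289| = 2289; area = 2289/2; answer 2289/2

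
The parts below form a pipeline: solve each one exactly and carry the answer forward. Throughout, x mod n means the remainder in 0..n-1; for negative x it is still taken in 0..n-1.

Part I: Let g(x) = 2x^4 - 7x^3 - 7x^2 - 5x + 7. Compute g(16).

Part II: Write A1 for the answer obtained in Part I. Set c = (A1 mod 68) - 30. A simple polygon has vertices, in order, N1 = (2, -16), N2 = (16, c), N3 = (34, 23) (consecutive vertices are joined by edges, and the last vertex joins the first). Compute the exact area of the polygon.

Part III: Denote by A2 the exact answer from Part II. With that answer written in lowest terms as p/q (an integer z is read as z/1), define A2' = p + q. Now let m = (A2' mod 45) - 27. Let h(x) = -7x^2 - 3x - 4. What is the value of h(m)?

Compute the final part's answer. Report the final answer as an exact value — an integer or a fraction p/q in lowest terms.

-4304

Part I: 2*(16)^4 - 7*(16)^3 - 7*(16)^2 - 5*(16)^1 + 7 = (131072) + (-28672) + (-1792) + (-80) + (7) = 100535; answer 100535
Part II: A1 = 100535; c = 1; cross terms: (2*1 - 16*-16)=258, (16*23 - 34*1)=334, (34*-16 - 2*23)=-590; twice the area = |2| = 2; area = 1; answer 1
Part III: A2 = 1; threaded value p + q = 2; m = -25; -7*(-25)^2 - 3*(-25)^1 - 4 = (-4375) + (75) + (-4) = -4304; answer -4304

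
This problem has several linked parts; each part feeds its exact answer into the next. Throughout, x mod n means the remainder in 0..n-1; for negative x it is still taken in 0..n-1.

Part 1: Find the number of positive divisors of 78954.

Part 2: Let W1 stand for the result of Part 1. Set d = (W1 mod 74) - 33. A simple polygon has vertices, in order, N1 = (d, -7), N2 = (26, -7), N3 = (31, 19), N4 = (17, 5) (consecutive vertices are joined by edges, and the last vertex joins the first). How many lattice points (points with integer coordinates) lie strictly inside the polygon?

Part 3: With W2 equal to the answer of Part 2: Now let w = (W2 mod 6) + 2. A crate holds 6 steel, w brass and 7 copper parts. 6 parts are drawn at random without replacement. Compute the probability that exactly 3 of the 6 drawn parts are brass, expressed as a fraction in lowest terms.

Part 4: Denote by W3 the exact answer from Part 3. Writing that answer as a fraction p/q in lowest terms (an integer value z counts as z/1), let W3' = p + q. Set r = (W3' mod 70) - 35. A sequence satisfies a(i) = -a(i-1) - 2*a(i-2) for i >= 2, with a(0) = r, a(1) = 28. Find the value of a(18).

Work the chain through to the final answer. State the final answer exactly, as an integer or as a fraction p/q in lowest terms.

4124

Part 1: 78954 = 2 * 3 * 13159; number of divisors = (1+1) * (1+1) * (1+1) = 8; answer 8
Part 2: W1 = 8; d = -25; cross terms: (-25*-7 - 26*-7)=357, (26*19 - 31*-7)=711, (31*5 - 17*19)=-168, (17*-7 - -25*5)=6; twice the area = |906| = 906; area = 453; boundary points = 51 + 1 + 14 + 6 = 72; strictly interior points = area - boundary/2 + 1 = 418; answer 418
Part 3: W2 = 418; w = 6; total draws C(19,6) = 27132; favorable C(6,3)*C(13,3) = 5720; P = 1430/6783; answer 1430/6783
Part 4: W3 = 1430/6783; threaded value p + q = 8213; r = -12; a(2) = -1*(28) - 2*(-12) = -4; iterating: a(2)=-4, a(3)=-52, a(4)=60, a(5)=44, a(6)=-164, a(7)=76, a(8)=252, a(9)=-404, a(10)=-100, a(11)=908, a(12)=-708, a(13)=-1108, a(14)=2524, a(15)=-308, a(16)=-4740, a(17)=5356, a(18)=4124; answer 4124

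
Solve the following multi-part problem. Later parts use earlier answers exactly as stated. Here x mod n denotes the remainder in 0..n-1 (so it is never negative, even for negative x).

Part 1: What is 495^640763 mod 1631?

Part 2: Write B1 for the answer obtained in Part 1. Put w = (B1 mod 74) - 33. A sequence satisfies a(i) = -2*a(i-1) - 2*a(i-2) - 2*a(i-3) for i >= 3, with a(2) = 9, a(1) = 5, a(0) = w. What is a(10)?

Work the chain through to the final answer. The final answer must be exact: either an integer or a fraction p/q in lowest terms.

640

Part 1: squarings mod 1631: 495^1=495, 495^2=375, 495^4=359, 495^8=32, 495^16=1024, 495^32=1474, 495^64=184, 495^128=1236, 495^256=1080, 495^512=235, 495^1024=1402, 495^2048=249, 495^4096=23, 495^8192=529, 495^16384=940, 495^32768=1229, 495^65536=135, 495^131072=284, 495^262144=737, 495^524288=46; 495^640763 = 495^1 * 495^2 * 495^8 * 495^16 * 495^32 * 495^64 * 495^128 * 495^512 * 495^1024 * 495^16384 * 495^32768 * 495^65536 * 495^524288 = 1599 (mod 1631); answer 1599
Part 2: B1 = 1599; w = 12; a(3) = -2*(9) - 2*(5) - 2*(12) = -52; iterating: a(3)=-52, a(4)=76, a(5)=-66, a(6)=84, a(7)=-188, a(8)=340, a(9)=-472, a(10)=640; answer 640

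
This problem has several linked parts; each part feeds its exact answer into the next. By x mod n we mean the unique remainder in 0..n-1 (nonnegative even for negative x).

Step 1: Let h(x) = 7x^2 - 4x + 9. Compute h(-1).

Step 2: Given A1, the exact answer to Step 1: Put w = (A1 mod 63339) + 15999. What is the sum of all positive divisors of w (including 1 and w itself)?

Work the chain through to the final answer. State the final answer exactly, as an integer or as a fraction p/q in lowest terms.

Step 1: 7*(-1)^2 - 4*(-1)^1 + 9 = (7) + (4) + (9) = 20; answer 20
Step 2: A1 = 20; w = 16019; 16019 = 83 * 193; sigma = (1 + 83) * (1 + 193) = 84 * 194 = 16296; answer 16296

16296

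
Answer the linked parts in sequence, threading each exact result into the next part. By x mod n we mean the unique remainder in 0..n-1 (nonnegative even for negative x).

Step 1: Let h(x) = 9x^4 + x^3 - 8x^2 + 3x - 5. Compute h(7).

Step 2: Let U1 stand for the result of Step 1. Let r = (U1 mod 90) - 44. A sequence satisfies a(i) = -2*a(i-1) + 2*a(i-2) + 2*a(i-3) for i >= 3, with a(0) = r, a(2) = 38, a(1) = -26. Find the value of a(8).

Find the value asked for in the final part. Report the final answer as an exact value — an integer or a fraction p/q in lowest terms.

7192

Step 1: 9*(7)^4 + 1*(7)^3 - 8*(7)^2 + 3*(7)^1 - 5 = (21609) + (343) + (-392) + (21) + (-5) = 21576; answer 21576
Step 2: U1 = 21576; r = 22; a(3) = -2*(38) + 2*(-26) + 2*(22) = -84; iterating: a(3)=-84, a(4)=192, a(5)=-476, a(6)=1168, a(7)=-2904, a(8)=7192; answer 7192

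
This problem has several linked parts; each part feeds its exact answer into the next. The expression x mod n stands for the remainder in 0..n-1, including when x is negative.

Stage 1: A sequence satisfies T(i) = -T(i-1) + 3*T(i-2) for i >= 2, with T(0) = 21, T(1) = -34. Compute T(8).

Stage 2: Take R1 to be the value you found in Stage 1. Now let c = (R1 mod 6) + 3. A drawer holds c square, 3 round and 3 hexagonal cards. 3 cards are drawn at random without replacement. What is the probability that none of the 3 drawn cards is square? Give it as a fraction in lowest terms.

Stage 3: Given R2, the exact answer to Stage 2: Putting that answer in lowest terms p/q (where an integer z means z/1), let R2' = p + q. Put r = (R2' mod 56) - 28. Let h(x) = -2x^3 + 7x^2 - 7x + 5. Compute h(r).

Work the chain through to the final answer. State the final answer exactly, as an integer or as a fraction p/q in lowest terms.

21761

Stage 1: T(2) = -1*(-34) + 3*(21) = 97; iterating: T(2)=97, T(3)=-199, T(4)=490, T(5)=-1087, T(6)=2557, T(7)=-5818, T(8)=13489; answer 13489
Stage 2: R1 = 13489; c = 4; total draws C(10,3) = 120; favorable C(6,3) = 20; P = 1/6; answer 1/6
Stage 3: R2 = 1/6; threaded value p + q = 7; r = -21; -2*(-21)^3 + 7*(-21)^2 - 7*(-21)^1 + 5 = (18522) + (3087) + (147) + (5) = 21761; answer 21761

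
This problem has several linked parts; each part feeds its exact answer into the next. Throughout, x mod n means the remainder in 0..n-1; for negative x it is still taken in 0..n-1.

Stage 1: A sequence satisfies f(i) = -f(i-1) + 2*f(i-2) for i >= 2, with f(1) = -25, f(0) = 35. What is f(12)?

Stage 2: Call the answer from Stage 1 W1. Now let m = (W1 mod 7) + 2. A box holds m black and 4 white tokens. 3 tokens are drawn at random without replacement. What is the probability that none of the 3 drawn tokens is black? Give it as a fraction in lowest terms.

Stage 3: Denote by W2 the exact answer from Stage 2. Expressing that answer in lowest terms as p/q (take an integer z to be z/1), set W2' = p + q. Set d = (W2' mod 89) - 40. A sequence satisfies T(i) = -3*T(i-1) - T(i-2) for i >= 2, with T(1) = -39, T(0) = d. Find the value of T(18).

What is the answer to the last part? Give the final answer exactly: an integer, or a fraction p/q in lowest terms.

776181886

Stage 1: f(2) = -1*(-25) + 2*(35) = 95; iterating: f(2)=95, f(3)=-145, f(4)=335, f(5)=-625, f(6)=1295, f(7)=-2545, f(8)=5135, f(9)=-10225, f(10)=20495, f(11)=-40945, f(12)=81935; answer 81935
Stage 2: W1 = 81935; m = 2; total draws C(6,3) = 20; favorable C(4,3) = 4; P = 1/5; answer 1/5
Stage 3: W2 = 1/5; threaded value p + q = 6; d = -34; T(2) = -3*(-39) - 1*(-34) = 151; iterating: T(2)=151, T(3)=-414, T(4)=1091, T(5)=-2859, T(6)=7486, T(7)=-19599, T(8)=51311, T(9)=-134334, T(10)=351691, T(11)=-920739, T(12)=2410526, T(13)=-6310839, T(14)=16521991, T(15)=-43255134, T(16)=113243411, T(17)=-296475099, T(18)=776181886; answer 776181886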